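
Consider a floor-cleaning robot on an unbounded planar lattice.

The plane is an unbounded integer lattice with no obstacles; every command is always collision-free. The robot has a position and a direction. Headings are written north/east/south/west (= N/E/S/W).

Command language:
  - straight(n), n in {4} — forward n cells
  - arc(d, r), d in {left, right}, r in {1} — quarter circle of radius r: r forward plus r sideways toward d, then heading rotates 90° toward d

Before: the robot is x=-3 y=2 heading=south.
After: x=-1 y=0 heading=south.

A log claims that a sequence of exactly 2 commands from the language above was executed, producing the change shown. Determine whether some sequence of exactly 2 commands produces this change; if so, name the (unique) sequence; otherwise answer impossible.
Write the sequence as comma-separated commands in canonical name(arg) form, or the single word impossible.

arc(left, 1), arc(right, 1)

key: heading stays S — rotations cancel among the 2 commands
begin: x=-3 y=2 heading=south
t=1 arc(left, 1) ⇒ x=-2 y=1 heading=east
t=2 arc(right, 1) ⇒ x=-1 y=0 heading=south
all 9 alternatives checked — unique.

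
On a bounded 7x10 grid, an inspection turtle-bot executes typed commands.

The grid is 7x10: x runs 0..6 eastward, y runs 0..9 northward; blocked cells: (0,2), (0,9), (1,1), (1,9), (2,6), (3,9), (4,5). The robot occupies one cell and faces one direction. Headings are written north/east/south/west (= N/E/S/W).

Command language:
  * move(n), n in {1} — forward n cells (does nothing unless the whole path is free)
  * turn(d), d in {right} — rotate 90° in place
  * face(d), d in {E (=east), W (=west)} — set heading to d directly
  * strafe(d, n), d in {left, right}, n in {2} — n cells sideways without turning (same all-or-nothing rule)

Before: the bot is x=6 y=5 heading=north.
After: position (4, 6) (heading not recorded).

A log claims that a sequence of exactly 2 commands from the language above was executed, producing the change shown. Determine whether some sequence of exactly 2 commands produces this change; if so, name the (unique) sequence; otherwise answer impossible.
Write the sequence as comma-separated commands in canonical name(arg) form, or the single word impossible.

key: running strafe(left, 2) before move(1) would end elsewhere — order is forced
initial: x=6 y=5 heading=north
t=1 move(1) ⇒ x=6 y=6 heading=north
t=2 strafe(left, 2) ⇒ x=4 y=6 heading=north
no rival 2-sequence matches.

move(1), strafe(left, 2)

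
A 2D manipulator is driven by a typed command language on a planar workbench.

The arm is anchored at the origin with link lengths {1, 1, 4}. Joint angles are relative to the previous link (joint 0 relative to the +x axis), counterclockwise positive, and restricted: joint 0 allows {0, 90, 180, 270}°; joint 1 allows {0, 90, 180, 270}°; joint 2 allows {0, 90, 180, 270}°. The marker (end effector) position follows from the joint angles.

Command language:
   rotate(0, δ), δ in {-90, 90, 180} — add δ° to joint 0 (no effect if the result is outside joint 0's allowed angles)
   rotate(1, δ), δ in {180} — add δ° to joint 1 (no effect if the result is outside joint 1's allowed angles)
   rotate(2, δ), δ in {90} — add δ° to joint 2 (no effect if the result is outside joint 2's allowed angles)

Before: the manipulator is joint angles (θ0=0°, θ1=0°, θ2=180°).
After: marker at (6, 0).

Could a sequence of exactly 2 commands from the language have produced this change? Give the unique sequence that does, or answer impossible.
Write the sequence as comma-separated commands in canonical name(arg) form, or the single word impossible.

rotate(2, 90), rotate(2, 90)

begin: joint angles (θ0=0°, θ1=0°, θ2=180°)
t=1 rotate(2, 90) ⇒ joint angles (θ0=0°, θ1=0°, θ2=270°)
t=2 rotate(2, 90) ⇒ joint angles (θ0=0°, θ1=0°, θ2=0°)
all 25 alternatives checked — unique.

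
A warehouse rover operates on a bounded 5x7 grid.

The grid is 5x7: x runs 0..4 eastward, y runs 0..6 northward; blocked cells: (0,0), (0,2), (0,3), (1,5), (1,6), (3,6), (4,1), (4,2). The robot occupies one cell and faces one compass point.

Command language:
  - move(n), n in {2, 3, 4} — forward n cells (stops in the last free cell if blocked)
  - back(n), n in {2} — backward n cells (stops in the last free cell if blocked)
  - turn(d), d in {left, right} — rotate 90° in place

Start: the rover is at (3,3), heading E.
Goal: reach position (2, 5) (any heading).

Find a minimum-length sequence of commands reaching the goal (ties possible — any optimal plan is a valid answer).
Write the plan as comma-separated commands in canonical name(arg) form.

start: at (3,3), heading E
1. move(3) → at (4,3), heading E
2. back(2) → at (2,3), heading E
3. turn(right) → at (2,3), heading S
4. back(2) → at (2,5), heading S
shorter routes all fall short; 4 is best.

move(3), back(2), turn(right), back(2)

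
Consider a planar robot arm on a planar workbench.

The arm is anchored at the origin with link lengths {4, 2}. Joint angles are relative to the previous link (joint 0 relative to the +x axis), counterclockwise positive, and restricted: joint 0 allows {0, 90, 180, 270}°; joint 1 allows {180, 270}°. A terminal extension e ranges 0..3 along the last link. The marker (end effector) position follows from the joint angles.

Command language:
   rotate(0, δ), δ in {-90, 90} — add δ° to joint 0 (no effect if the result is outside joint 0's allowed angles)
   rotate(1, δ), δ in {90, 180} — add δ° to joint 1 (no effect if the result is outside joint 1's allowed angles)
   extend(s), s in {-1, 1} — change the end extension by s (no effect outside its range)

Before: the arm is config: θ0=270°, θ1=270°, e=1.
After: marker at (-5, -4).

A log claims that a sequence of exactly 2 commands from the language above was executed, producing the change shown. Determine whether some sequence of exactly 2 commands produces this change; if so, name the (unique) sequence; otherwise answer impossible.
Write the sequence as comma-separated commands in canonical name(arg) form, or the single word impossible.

extend(1), extend(1)

begin: config: θ0=270°, θ1=270°, e=1
t=1 extend(1) ⇒ config: θ0=270°, θ1=270°, e=2
t=2 extend(1) ⇒ config: θ0=270°, θ1=270°, e=3
no other 2-command option fits: unique.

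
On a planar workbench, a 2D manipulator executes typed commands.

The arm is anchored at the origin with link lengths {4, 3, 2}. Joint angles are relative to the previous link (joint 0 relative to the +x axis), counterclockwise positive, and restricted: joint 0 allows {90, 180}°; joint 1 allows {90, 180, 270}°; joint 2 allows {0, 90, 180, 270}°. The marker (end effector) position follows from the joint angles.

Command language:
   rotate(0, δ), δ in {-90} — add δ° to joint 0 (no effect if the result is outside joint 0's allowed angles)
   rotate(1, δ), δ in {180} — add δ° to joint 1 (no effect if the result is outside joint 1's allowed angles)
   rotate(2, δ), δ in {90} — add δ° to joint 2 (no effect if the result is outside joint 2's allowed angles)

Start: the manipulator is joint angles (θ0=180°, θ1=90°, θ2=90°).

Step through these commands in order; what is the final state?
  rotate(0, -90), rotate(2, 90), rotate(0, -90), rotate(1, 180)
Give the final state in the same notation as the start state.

start: joint angles (θ0=180°, θ1=90°, θ2=90°)
step 1 (rotate(0, -90)): joint angles (θ0=90°, θ1=90°, θ2=90°)
step 2 (rotate(2, 90)): joint angles (θ0=90°, θ1=90°, θ2=180°)
step 3 (rotate(0, -90)): joint angles (θ0=90°, θ1=90°, θ2=180°)
step 4 (rotate(1, 180)): joint angles (θ0=90°, θ1=270°, θ2=180°)

joint angles (θ0=90°, θ1=270°, θ2=180°)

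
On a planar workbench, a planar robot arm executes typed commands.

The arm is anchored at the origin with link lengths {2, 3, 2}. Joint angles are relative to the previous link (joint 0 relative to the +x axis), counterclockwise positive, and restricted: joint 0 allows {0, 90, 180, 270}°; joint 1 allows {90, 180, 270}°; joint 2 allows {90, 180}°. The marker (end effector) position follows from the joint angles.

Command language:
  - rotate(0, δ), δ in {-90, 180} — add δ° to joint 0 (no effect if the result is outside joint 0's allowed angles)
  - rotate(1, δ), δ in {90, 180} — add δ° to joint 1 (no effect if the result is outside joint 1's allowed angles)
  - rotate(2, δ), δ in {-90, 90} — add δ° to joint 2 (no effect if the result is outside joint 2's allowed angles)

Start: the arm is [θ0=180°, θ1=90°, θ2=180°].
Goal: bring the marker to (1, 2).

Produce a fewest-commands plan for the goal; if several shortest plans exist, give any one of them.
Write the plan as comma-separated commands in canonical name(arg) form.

rotate(2, -90), rotate(1, 90)

start: [θ0=180°, θ1=90°, θ2=180°]
1. rotate(2, -90) → [θ0=180°, θ1=90°, θ2=90°]
2. rotate(1, 90) → [θ0=180°, θ1=180°, θ2=90°]
nothing shorter than 2 reaches the goal.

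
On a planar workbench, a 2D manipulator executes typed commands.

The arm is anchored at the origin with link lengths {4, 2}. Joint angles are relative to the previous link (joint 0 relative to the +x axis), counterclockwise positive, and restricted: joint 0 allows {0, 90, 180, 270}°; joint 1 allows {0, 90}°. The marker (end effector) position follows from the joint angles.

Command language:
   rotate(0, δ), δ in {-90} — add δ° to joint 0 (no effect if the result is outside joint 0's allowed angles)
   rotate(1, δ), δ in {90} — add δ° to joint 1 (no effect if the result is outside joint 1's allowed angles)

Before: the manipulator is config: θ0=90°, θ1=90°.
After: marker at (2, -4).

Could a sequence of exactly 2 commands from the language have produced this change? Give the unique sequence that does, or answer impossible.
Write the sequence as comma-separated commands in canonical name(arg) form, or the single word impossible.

rotate(0, -90), rotate(0, -90)

begin: config: θ0=90°, θ1=90°
1. rotate(0, -90) → config: θ0=0°, θ1=90°
2. rotate(0, -90) → config: θ0=270°, θ1=90°
no rival 2-sequence matches.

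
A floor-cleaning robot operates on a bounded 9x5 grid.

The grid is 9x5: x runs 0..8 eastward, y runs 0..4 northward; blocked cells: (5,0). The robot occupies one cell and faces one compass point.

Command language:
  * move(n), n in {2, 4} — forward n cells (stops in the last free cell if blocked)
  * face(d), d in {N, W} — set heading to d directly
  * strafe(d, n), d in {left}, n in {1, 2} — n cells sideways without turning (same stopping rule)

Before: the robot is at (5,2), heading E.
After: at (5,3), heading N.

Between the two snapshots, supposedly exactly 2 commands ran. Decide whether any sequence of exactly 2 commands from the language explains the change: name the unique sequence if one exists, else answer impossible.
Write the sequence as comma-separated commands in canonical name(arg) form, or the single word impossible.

key: position moved to (5,3) AND the heading swung to N — translation plus rotation needed
initial: at (5,2), heading E
[1] after strafe(left, 1): at (5,3), heading E
[2] after face(N): at (5,3), heading N
all 36 alternatives checked — unique.

strafe(left, 1), face(N)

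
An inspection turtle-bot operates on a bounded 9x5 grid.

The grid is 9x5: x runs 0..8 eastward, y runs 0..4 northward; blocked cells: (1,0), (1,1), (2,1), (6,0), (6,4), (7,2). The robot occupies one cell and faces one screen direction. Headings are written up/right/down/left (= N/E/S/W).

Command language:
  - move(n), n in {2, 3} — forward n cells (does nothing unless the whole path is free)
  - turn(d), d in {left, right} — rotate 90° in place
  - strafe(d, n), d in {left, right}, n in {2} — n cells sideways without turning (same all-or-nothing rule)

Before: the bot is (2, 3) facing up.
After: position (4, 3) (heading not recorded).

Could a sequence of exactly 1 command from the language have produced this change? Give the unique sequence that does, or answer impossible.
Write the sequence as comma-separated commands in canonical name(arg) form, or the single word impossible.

strafe(right, 2)

initial: (2, 3) facing up
[1] after strafe(right, 2): (4, 3) facing up
no rival 1-sequence matches.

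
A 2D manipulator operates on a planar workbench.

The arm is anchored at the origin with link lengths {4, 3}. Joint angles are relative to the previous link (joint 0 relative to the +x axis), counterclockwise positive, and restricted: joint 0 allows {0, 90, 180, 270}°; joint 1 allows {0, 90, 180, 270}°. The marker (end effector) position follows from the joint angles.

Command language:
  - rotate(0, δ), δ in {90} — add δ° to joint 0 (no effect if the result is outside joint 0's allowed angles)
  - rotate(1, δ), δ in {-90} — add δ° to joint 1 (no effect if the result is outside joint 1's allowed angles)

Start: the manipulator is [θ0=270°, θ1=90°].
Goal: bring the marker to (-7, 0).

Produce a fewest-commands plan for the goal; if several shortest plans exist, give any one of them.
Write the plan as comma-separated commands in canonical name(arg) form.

initial: [θ0=270°, θ1=90°]
t=1 rotate(1, -90) ⇒ [θ0=270°, θ1=0°]
t=2 rotate(0, 90) ⇒ [θ0=0°, θ1=0°]
t=3 rotate(0, 90) ⇒ [θ0=90°, θ1=0°]
t=4 rotate(0, 90) ⇒ [θ0=180°, θ1=0°]
shorter routes all fall short; 4 is best.

rotate(1, -90), rotate(0, 90), rotate(0, 90), rotate(0, 90)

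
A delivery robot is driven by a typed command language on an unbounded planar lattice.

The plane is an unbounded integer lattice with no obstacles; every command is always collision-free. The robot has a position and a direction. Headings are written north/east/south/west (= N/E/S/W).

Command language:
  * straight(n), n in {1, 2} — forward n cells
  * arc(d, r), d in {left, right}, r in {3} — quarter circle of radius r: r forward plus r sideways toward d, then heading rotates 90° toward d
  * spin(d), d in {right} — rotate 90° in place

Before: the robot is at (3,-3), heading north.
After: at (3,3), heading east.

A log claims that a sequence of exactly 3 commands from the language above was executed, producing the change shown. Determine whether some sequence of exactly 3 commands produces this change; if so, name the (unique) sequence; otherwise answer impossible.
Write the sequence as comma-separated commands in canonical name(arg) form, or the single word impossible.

arc(left, 3), spin(right), arc(right, 3)

key: order matters: swapping arc(left, 3) and arc(right, 3) lands elsewhere
t0: at (3,-3), heading north
step 1 (arc(left, 3)): at (0,0), heading west
step 2 (spin(right)): at (0,0), heading north
step 3 (arc(right, 3)): at (3,3), heading east
uniquely the one of 125 3-step routes that fits.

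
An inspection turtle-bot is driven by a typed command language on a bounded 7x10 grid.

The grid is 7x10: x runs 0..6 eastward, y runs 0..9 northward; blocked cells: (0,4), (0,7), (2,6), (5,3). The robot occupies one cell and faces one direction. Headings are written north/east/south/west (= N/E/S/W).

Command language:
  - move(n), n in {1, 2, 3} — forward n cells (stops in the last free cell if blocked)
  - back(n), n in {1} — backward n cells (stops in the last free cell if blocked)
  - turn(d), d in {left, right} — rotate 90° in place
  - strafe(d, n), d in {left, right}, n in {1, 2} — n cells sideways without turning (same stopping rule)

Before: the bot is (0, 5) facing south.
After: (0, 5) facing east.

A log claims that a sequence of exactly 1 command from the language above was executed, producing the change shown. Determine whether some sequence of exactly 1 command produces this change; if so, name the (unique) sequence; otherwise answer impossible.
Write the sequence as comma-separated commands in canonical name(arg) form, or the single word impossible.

turn(left)

key: (0,5) unchanged — the single command moves nothing
start: (0, 5) facing south
t=1 turn(left) ⇒ (0, 5) facing east
no other 1-command option fits: unique.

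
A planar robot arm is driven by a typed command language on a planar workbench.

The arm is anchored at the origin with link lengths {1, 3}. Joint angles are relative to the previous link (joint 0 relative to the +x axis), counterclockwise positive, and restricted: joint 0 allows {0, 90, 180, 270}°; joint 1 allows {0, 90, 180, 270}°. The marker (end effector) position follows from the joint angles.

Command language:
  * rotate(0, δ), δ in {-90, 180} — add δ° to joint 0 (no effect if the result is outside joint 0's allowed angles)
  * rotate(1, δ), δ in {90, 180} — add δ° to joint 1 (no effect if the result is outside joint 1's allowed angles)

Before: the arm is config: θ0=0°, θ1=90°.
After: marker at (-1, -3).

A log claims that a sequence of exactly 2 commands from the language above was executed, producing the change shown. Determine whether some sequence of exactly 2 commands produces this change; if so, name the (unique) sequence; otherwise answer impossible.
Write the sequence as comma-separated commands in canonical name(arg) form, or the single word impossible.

rotate(0, -90), rotate(0, -90)

begin: config: θ0=0°, θ1=90°
step 1 (rotate(0, -90)): config: θ0=270°, θ1=90°
step 2 (rotate(0, -90)): config: θ0=180°, θ1=90°
no rival 2-sequence matches.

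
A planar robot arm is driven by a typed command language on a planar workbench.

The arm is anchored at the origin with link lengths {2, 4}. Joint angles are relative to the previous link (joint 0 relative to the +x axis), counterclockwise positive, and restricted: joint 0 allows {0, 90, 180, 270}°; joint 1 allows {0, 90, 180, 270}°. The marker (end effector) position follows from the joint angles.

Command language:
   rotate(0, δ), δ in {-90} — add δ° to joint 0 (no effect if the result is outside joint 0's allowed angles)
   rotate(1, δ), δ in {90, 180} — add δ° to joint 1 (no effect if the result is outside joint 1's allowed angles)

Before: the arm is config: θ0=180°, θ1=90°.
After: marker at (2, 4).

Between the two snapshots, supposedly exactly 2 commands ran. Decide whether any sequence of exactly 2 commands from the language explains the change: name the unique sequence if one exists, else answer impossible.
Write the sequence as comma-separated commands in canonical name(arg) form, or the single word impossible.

initial: config: θ0=180°, θ1=90°
step 1 (rotate(0, -90)): config: θ0=90°, θ1=90°
step 2 (rotate(0, -90)): config: θ0=0°, θ1=90°
uniquely the one of 9 2-step routes that fits.

rotate(0, -90), rotate(0, -90)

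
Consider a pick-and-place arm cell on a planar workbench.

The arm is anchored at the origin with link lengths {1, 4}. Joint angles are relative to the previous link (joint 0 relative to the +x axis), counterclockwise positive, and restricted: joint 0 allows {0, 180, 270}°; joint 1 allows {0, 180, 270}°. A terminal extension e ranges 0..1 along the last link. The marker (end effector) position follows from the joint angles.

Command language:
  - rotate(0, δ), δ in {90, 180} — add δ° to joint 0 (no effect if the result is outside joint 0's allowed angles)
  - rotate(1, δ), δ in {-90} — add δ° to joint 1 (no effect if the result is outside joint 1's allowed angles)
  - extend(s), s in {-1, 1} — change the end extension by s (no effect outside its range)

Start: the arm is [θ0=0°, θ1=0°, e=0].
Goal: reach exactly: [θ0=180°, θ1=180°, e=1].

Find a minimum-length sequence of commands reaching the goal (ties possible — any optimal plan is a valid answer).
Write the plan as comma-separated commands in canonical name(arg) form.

rotate(0, 180), rotate(1, -90), rotate(1, -90), extend(1)

initial: [θ0=0°, θ1=0°, e=0]
[1] after rotate(0, 180): [θ0=180°, θ1=0°, e=0]
[2] after rotate(1, -90): [θ0=180°, θ1=270°, e=0]
[3] after rotate(1, -90): [θ0=180°, θ1=180°, e=0]
[4] after extend(1): [θ0=180°, θ1=180°, e=1]
no 3-step plan works, so 4 is optimal.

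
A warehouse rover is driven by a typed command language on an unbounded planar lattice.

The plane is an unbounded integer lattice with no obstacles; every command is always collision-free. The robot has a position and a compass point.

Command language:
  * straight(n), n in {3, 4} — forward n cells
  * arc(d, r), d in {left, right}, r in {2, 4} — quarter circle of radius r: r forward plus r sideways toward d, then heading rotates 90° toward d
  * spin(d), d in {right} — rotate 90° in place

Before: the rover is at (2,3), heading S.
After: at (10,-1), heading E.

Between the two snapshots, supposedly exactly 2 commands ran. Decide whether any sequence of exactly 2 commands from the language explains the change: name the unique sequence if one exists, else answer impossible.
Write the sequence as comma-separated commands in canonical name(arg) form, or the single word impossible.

key: cell and facing (now E) both changed — the 2 commands mix motion and turning
from: at (2,3), heading S
[1] after arc(left, 4): at (6,-1), heading E
[2] after straight(4): at (10,-1), heading E
all 49 alternatives checked — unique.

arc(left, 4), straight(4)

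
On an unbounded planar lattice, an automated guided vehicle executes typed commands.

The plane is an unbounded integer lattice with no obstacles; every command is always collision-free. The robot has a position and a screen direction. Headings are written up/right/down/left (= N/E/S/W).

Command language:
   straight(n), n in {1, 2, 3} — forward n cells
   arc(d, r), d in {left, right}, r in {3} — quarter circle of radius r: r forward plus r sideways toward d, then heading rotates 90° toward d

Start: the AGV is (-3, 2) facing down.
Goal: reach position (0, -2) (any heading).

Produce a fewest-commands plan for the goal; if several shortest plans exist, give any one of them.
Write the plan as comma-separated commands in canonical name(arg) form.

from: (-3, 2) facing down
[1] after straight(1): (-3, 1) facing down
[2] after arc(left, 3): (0, -2) facing right
minimal: 2 command(s), checked below 2.

straight(1), arc(left, 3)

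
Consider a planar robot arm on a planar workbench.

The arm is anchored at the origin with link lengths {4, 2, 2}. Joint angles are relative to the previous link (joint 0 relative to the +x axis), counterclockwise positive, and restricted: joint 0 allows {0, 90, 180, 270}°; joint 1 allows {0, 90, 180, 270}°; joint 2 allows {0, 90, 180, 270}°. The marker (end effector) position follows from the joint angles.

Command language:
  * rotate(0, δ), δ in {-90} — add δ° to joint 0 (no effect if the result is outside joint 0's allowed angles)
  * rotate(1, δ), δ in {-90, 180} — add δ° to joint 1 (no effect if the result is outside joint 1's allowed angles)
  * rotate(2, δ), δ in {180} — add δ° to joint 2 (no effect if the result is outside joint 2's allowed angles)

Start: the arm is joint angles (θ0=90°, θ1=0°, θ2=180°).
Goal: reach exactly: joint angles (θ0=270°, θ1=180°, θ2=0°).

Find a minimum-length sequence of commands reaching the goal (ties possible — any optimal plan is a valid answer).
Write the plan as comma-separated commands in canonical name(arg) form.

from: joint angles (θ0=90°, θ1=0°, θ2=180°)
[1] after rotate(0, -90): joint angles (θ0=0°, θ1=0°, θ2=180°)
[2] after rotate(0, -90): joint angles (θ0=270°, θ1=0°, θ2=180°)
[3] after rotate(1, 180): joint angles (θ0=270°, θ1=180°, θ2=180°)
[4] after rotate(2, 180): joint angles (θ0=270°, θ1=180°, θ2=0°)
nothing shorter than 4 reaches the goal.

rotate(0, -90), rotate(0, -90), rotate(1, 180), rotate(2, 180)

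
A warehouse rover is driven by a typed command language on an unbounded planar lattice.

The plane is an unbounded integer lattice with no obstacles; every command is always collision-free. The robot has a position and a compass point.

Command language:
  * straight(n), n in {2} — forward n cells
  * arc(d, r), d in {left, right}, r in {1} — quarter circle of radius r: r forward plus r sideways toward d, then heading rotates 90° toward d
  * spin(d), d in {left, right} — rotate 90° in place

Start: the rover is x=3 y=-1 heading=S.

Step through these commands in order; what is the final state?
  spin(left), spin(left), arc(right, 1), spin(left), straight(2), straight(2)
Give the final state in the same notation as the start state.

x=4 y=4 heading=N

initial: x=3 y=-1 heading=S
t=1 spin(left) ⇒ x=3 y=-1 heading=E
t=2 spin(left) ⇒ x=3 y=-1 heading=N
t=3 arc(right, 1) ⇒ x=4 y=0 heading=E
t=4 spin(left) ⇒ x=4 y=0 heading=N
t=5 straight(2) ⇒ x=4 y=2 heading=N
t=6 straight(2) ⇒ x=4 y=4 heading=N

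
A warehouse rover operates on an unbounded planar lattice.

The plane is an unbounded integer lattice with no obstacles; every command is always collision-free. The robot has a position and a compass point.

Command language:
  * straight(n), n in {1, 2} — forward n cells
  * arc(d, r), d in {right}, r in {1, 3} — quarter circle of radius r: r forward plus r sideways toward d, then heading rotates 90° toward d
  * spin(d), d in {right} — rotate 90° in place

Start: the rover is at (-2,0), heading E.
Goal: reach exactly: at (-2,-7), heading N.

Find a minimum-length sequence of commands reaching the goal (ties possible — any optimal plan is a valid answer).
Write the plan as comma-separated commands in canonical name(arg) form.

arc(right, 3), straight(1), arc(right, 3), spin(right)

initial: at (-2,0), heading E
t=1 arc(right, 3) ⇒ at (1,-3), heading S
t=2 straight(1) ⇒ at (1,-4), heading S
t=3 arc(right, 3) ⇒ at (-2,-7), heading W
t=4 spin(right) ⇒ at (-2,-7), heading N
shorter routes all fall short; 4 is best.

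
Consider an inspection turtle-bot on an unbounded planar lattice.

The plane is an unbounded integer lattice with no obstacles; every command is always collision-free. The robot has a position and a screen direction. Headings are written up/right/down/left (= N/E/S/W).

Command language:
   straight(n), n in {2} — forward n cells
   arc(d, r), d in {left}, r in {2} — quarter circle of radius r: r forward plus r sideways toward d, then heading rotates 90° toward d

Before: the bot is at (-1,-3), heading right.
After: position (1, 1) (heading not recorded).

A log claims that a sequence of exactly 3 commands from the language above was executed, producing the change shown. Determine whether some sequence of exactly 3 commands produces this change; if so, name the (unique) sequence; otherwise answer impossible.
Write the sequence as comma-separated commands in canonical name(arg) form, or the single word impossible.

straight(2), arc(left, 2), arc(left, 2)

key: order matters: swapping straight(2) and arc(left, 2) lands elsewhere
initial: at (-1,-3), heading right
t=1 straight(2) ⇒ at (1,-3), heading right
t=2 arc(left, 2) ⇒ at (3,-1), heading up
t=3 arc(left, 2) ⇒ at (1,1), heading left
no rival 3-sequence matches.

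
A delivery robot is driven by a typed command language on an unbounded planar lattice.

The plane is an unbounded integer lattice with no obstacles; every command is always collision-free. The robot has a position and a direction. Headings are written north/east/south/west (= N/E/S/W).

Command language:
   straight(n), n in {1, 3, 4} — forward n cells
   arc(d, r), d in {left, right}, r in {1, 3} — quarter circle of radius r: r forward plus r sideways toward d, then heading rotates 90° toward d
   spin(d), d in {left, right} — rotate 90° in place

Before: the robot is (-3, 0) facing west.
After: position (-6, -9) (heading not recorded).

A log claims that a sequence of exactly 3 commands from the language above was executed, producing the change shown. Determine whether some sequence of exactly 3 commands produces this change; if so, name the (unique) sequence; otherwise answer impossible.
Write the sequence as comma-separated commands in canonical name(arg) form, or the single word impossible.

arc(left, 3), straight(3), straight(3)

key: order matters: swapping arc(left, 3) and straight(3) lands elsewhere
t0: (-3, 0) facing west
1. arc(left, 3) → (-6, -3) facing south
2. straight(3) → (-6, -6) facing south
3. straight(3) → (-6, -9) facing south
all 729 alternatives checked — unique.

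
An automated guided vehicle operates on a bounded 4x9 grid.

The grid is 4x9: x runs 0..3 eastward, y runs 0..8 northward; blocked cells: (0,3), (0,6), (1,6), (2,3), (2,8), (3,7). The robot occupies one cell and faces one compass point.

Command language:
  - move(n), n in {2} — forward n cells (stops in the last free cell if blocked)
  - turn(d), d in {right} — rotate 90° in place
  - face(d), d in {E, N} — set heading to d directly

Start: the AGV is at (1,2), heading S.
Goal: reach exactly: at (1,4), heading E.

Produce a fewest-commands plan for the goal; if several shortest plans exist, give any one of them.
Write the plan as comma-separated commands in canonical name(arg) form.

t0: at (1,2), heading S
t=1 face(N) ⇒ at (1,2), heading N
t=2 move(2) ⇒ at (1,4), heading N
t=3 turn(right) ⇒ at (1,4), heading E
no 2-step plan works, so 3 is optimal.

face(N), move(2), turn(right)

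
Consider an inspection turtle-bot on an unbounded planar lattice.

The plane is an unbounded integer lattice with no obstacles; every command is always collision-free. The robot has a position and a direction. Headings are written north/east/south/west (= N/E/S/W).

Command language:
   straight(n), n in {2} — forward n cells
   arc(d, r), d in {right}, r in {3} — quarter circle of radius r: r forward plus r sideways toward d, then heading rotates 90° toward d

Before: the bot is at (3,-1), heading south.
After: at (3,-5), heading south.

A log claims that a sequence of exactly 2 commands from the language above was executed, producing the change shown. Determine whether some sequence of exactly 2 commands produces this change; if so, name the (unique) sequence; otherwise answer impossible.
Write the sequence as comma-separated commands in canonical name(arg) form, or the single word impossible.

straight(2), straight(2)

key: heading stays S — no command in the sequence turns
t0: at (3,-1), heading south
1. straight(2) → at (3,-3), heading south
2. straight(2) → at (3,-5), heading south
no rival 2-sequence matches.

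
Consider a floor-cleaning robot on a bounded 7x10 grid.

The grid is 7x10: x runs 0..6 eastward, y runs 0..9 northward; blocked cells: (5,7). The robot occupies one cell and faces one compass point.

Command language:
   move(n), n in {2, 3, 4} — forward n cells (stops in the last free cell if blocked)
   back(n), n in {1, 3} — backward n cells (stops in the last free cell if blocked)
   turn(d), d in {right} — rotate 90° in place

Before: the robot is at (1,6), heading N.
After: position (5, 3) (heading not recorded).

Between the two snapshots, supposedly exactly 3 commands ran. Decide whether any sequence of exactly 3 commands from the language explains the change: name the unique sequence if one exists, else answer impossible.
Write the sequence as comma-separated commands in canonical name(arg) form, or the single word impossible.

back(3), turn(right), move(4)

key: running move(4) before back(3) would end elsewhere — order is forced
begin: at (1,6), heading N
t=1 back(3) ⇒ at (1,3), heading N
t=2 turn(right) ⇒ at (1,3), heading E
t=3 move(4) ⇒ at (5,3), heading E
no other 3-command option fits: unique.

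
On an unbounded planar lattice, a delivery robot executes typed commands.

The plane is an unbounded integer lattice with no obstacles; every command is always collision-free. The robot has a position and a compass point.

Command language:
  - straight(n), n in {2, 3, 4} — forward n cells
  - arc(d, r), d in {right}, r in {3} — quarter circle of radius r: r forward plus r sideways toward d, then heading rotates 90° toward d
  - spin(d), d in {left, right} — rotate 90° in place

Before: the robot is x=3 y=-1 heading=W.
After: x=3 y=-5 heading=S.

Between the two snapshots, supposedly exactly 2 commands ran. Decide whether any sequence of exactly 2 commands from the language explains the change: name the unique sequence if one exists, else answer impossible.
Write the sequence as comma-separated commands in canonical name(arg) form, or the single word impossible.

key: order matters: swapping spin(left) and straight(4) lands elsewhere
initial: x=3 y=-1 heading=W
1. spin(left) → x=3 y=-1 heading=S
2. straight(4) → x=3 y=-5 heading=S
uniquely the one of 36 2-step routes that fits.

spin(left), straight(4)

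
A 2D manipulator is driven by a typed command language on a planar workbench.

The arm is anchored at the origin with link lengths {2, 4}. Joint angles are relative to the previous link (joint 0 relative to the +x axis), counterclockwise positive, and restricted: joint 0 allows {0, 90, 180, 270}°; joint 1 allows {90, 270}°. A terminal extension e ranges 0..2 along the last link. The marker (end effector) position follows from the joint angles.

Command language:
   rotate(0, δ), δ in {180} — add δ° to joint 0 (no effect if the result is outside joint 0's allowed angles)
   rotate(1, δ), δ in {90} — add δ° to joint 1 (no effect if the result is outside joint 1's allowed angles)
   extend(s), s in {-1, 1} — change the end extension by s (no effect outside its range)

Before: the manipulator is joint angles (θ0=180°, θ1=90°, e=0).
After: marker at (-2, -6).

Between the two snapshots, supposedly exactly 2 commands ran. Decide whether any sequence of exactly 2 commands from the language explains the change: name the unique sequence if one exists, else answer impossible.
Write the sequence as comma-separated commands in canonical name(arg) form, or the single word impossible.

extend(1), extend(1)

start: joint angles (θ0=180°, θ1=90°, e=0)
1. extend(1) → joint angles (θ0=180°, θ1=90°, e=1)
2. extend(1) → joint angles (θ0=180°, θ1=90°, e=2)
uniquely the one of 16 2-step routes that fits.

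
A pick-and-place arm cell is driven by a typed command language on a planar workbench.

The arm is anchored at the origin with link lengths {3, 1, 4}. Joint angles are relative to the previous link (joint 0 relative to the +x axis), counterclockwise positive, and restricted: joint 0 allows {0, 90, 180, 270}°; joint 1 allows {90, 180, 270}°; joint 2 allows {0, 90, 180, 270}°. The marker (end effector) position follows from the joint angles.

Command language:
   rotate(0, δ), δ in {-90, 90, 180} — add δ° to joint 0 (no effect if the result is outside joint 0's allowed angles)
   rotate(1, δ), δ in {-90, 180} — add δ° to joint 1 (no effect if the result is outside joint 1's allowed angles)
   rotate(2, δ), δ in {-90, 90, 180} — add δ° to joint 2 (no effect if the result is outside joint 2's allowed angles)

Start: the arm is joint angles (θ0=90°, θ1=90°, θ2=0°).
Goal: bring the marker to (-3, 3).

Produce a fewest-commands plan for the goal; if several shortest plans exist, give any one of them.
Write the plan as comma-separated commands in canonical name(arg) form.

start: joint angles (θ0=90°, θ1=90°, θ2=0°)
t=1 rotate(0, 90) ⇒ joint angles (θ0=180°, θ1=90°, θ2=0°)
t=2 rotate(2, 180) ⇒ joint angles (θ0=180°, θ1=90°, θ2=180°)
no 1-step plan works, so 2 is optimal.

rotate(0, 90), rotate(2, 180)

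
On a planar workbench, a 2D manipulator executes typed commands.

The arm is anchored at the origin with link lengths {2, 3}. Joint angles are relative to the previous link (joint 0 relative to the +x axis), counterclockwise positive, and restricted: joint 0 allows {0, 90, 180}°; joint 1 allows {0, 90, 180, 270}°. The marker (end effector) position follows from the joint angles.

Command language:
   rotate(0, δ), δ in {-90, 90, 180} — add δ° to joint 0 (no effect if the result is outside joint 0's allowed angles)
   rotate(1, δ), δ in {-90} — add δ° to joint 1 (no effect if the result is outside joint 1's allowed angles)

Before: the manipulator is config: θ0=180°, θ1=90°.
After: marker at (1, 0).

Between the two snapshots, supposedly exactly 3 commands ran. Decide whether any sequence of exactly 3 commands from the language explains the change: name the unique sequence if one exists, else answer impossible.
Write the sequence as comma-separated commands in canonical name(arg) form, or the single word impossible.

rotate(1, -90), rotate(1, -90), rotate(1, -90)

from: config: θ0=180°, θ1=90°
1. rotate(1, -90) → config: θ0=180°, θ1=0°
2. rotate(1, -90) → config: θ0=180°, θ1=270°
3. rotate(1, -90) → config: θ0=180°, θ1=180°
all 64 alternatives checked — unique.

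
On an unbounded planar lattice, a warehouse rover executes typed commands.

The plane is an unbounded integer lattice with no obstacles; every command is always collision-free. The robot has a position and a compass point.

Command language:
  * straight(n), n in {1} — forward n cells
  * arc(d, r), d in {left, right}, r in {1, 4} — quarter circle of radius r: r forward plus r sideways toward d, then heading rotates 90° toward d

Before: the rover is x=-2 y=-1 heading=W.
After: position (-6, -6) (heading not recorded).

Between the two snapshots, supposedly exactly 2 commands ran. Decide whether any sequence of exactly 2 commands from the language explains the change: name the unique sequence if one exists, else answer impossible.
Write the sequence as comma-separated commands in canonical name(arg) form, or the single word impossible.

key: running straight(1) before arc(left, 4) would end elsewhere — order is forced
initial: x=-2 y=-1 heading=W
t=1 arc(left, 4) ⇒ x=-6 y=-5 heading=S
t=2 straight(1) ⇒ x=-6 y=-6 heading=S
uniquely the one of 25 2-step routes that fits.

arc(left, 4), straight(1)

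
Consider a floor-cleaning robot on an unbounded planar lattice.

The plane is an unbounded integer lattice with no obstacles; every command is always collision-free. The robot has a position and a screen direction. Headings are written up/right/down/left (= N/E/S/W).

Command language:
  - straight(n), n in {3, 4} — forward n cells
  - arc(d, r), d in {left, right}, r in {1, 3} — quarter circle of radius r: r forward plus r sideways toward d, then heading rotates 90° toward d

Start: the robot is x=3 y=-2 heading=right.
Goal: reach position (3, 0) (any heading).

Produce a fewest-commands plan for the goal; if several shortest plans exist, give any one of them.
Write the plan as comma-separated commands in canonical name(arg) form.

arc(left, 1), arc(left, 1)

from: x=3 y=-2 heading=right
step 1 (arc(left, 1)): x=4 y=-1 heading=up
step 2 (arc(left, 1)): x=3 y=0 heading=left
no 1-step plan works, so 2 is optimal.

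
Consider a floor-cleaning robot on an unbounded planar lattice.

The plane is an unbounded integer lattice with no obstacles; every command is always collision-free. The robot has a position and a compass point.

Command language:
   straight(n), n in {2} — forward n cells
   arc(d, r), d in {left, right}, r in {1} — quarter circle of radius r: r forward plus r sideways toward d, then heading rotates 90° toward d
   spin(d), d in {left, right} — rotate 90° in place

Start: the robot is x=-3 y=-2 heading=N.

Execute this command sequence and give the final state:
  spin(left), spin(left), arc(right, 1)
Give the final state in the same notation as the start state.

x=-4 y=-3 heading=W

begin: x=-3 y=-2 heading=N
1. spin(left) → x=-3 y=-2 heading=W
2. spin(left) → x=-3 y=-2 heading=S
3. arc(right, 1) → x=-4 y=-3 heading=W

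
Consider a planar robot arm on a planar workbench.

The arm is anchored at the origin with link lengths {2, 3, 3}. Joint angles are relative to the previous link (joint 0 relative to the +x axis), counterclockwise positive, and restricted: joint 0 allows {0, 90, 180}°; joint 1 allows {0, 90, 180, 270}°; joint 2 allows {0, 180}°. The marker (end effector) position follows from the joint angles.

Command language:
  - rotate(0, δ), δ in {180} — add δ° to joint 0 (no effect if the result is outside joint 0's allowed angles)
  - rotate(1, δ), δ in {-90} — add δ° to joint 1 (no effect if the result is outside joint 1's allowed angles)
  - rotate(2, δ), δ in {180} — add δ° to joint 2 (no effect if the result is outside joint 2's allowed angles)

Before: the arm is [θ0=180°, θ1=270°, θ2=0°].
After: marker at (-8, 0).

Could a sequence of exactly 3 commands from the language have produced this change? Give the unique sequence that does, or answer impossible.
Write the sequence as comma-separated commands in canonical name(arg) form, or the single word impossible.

t0: [θ0=180°, θ1=270°, θ2=0°]
1. rotate(1, -90) → [θ0=180°, θ1=180°, θ2=0°]
2. rotate(1, -90) → [θ0=180°, θ1=90°, θ2=0°]
3. rotate(1, -90) → [θ0=180°, θ1=0°, θ2=0°]
all 27 alternatives checked — unique.

rotate(1, -90), rotate(1, -90), rotate(1, -90)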